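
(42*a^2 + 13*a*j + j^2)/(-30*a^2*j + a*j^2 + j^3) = (-7*a - j)/(j*(5*a - j))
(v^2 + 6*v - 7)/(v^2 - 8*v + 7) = (v + 7)/(v - 7)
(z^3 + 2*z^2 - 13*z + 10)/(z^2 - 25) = (z^2 - 3*z + 2)/(z - 5)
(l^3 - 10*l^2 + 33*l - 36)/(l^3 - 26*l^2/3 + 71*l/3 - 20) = 3*(l - 3)/(3*l - 5)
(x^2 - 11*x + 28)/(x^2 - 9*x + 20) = (x - 7)/(x - 5)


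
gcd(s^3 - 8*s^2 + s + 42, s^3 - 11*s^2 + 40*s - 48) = s - 3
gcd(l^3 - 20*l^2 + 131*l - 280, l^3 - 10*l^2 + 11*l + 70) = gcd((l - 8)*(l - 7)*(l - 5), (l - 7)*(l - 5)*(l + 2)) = l^2 - 12*l + 35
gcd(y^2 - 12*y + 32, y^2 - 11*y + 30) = 1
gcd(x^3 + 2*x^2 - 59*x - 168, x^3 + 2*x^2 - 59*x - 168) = x^3 + 2*x^2 - 59*x - 168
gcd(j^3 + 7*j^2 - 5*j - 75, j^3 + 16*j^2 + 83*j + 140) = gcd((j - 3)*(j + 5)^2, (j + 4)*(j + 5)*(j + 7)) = j + 5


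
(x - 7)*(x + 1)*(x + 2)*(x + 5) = x^4 + x^3 - 39*x^2 - 109*x - 70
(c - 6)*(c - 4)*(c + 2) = c^3 - 8*c^2 + 4*c + 48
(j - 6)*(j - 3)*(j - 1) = j^3 - 10*j^2 + 27*j - 18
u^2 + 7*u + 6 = (u + 1)*(u + 6)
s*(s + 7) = s^2 + 7*s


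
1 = 1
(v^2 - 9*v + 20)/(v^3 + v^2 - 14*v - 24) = (v - 5)/(v^2 + 5*v + 6)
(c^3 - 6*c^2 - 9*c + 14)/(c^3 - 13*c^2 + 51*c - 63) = (c^2 + c - 2)/(c^2 - 6*c + 9)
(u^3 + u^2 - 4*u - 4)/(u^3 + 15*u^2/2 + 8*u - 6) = 2*(u^2 - u - 2)/(2*u^2 + 11*u - 6)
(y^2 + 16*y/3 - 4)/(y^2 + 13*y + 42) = (y - 2/3)/(y + 7)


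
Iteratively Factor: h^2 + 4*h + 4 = (h + 2)*(h + 2)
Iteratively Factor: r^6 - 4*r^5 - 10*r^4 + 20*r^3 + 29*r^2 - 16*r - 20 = (r + 1)*(r^5 - 5*r^4 - 5*r^3 + 25*r^2 + 4*r - 20) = (r - 5)*(r + 1)*(r^4 - 5*r^2 + 4) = (r - 5)*(r + 1)^2*(r^3 - r^2 - 4*r + 4) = (r - 5)*(r - 2)*(r + 1)^2*(r^2 + r - 2) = (r - 5)*(r - 2)*(r - 1)*(r + 1)^2*(r + 2)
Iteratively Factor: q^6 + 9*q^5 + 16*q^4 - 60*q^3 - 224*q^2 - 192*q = (q + 4)*(q^5 + 5*q^4 - 4*q^3 - 44*q^2 - 48*q) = (q + 2)*(q + 4)*(q^4 + 3*q^3 - 10*q^2 - 24*q) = (q + 2)^2*(q + 4)*(q^3 + q^2 - 12*q) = q*(q + 2)^2*(q + 4)*(q^2 + q - 12) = q*(q - 3)*(q + 2)^2*(q + 4)*(q + 4)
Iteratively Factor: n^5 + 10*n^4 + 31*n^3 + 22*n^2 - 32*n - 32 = (n + 2)*(n^4 + 8*n^3 + 15*n^2 - 8*n - 16) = (n + 2)*(n + 4)*(n^3 + 4*n^2 - n - 4) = (n + 2)*(n + 4)^2*(n^2 - 1) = (n + 1)*(n + 2)*(n + 4)^2*(n - 1)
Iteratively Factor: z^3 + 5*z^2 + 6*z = (z + 3)*(z^2 + 2*z) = (z + 2)*(z + 3)*(z)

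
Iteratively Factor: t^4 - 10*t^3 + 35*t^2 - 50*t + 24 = (t - 1)*(t^3 - 9*t^2 + 26*t - 24) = (t - 2)*(t - 1)*(t^2 - 7*t + 12) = (t - 4)*(t - 2)*(t - 1)*(t - 3)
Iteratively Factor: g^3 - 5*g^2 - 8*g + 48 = (g - 4)*(g^2 - g - 12) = (g - 4)*(g + 3)*(g - 4)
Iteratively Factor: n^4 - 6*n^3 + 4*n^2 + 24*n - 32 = (n + 2)*(n^3 - 8*n^2 + 20*n - 16) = (n - 4)*(n + 2)*(n^2 - 4*n + 4) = (n - 4)*(n - 2)*(n + 2)*(n - 2)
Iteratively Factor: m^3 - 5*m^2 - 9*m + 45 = (m - 5)*(m^2 - 9) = (m - 5)*(m + 3)*(m - 3)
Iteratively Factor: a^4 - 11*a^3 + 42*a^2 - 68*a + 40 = (a - 2)*(a^3 - 9*a^2 + 24*a - 20) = (a - 2)^2*(a^2 - 7*a + 10) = (a - 5)*(a - 2)^2*(a - 2)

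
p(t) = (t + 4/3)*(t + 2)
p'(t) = 2*t + 10/3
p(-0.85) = 0.56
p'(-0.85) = 1.63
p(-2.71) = 0.98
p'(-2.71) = -2.09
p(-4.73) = 9.27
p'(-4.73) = -6.13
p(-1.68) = -0.11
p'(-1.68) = -0.03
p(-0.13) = 2.25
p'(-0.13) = 3.07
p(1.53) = 10.11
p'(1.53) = 6.39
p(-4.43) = 7.52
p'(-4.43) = -5.53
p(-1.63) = -0.11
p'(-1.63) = 0.07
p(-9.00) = 53.67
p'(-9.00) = -14.67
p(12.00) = 186.67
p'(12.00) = 27.33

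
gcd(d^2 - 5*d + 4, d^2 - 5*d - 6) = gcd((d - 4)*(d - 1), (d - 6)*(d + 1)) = 1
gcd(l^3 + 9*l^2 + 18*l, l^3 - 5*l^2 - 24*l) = l^2 + 3*l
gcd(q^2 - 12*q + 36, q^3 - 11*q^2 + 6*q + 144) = q - 6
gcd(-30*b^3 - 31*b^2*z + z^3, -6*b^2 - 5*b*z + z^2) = -6*b^2 - 5*b*z + z^2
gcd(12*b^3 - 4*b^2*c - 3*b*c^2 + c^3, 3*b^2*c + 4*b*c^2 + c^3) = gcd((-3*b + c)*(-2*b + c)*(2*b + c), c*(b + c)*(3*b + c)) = 1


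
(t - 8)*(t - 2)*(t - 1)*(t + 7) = t^4 - 4*t^3 - 51*t^2 + 166*t - 112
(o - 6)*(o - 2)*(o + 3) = o^3 - 5*o^2 - 12*o + 36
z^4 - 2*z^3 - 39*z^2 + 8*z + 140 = (z - 7)*(z - 2)*(z + 2)*(z + 5)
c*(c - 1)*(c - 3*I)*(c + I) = c^4 - c^3 - 2*I*c^3 + 3*c^2 + 2*I*c^2 - 3*c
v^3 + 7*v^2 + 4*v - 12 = (v - 1)*(v + 2)*(v + 6)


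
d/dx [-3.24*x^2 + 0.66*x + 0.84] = 0.66 - 6.48*x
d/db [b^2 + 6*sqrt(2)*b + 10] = 2*b + 6*sqrt(2)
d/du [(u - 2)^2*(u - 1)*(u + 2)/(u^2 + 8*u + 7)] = (2*u^5 + 21*u^4 - 20*u^3 - 91*u^2 - 12*u + 148)/(u^4 + 16*u^3 + 78*u^2 + 112*u + 49)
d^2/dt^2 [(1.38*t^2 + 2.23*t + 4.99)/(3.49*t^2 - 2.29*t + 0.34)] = (-2.8421709430404e-14*t^4 + 76.381442*t^3 + 354.847146*t^2 - 255.160182*t + 44.285462)/(42.508549*t^6 - 83.677287*t^5 + 67.329429*t^4 - 28.312873*t^3 + 6.559314*t^2 - 0.794172*t + 0.039304)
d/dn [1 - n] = -1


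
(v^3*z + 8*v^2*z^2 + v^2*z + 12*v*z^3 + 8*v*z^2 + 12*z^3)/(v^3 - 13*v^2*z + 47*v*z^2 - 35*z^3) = z*(v^3 + 8*v^2*z + v^2 + 12*v*z^2 + 8*v*z + 12*z^2)/(v^3 - 13*v^2*z + 47*v*z^2 - 35*z^3)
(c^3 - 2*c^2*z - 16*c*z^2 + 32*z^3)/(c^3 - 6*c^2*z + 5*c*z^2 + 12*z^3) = (-c^2 - 2*c*z + 8*z^2)/(-c^2 + 2*c*z + 3*z^2)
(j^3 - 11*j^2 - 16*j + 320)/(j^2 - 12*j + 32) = (j^2 - 3*j - 40)/(j - 4)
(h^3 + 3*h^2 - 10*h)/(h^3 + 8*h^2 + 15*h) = (h - 2)/(h + 3)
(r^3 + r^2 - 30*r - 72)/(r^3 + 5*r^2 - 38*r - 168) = (r + 3)/(r + 7)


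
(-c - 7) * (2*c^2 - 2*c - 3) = -2*c^3 - 12*c^2 + 17*c + 21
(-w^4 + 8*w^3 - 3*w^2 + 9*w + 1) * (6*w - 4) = -6*w^5 + 52*w^4 - 50*w^3 + 66*w^2 - 30*w - 4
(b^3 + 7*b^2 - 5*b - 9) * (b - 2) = b^4 + 5*b^3 - 19*b^2 + b + 18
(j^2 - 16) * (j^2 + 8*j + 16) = j^4 + 8*j^3 - 128*j - 256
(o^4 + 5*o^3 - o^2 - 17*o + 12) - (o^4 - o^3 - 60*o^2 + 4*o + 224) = 6*o^3 + 59*o^2 - 21*o - 212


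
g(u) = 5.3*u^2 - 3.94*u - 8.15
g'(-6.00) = -67.54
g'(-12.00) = -131.14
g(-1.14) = 3.23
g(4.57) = 84.53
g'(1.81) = 15.25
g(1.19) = -5.33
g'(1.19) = 8.67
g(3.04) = 28.85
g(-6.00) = 206.29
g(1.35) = -3.81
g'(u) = 10.6*u - 3.94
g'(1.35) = 10.37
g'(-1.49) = -19.73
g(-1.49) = 9.49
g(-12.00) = 802.33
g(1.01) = -6.72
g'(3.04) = 28.28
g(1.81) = 2.08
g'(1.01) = 6.77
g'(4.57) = 44.50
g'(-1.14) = -16.02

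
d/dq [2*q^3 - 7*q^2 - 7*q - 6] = 6*q^2 - 14*q - 7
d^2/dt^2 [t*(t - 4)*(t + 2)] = 6*t - 4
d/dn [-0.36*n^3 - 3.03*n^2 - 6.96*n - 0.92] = -1.08*n^2 - 6.06*n - 6.96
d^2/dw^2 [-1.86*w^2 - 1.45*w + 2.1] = -3.72000000000000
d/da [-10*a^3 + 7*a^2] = 2*a*(7 - 15*a)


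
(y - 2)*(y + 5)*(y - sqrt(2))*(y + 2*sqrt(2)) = y^4 + sqrt(2)*y^3 + 3*y^3 - 14*y^2 + 3*sqrt(2)*y^2 - 10*sqrt(2)*y - 12*y + 40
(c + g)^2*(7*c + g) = 7*c^3 + 15*c^2*g + 9*c*g^2 + g^3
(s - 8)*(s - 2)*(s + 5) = s^3 - 5*s^2 - 34*s + 80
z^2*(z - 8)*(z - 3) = z^4 - 11*z^3 + 24*z^2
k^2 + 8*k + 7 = (k + 1)*(k + 7)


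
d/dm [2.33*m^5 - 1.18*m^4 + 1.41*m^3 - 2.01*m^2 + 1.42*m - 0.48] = 11.65*m^4 - 4.72*m^3 + 4.23*m^2 - 4.02*m + 1.42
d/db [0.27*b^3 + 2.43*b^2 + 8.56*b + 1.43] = 0.81*b^2 + 4.86*b + 8.56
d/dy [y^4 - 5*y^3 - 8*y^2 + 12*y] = 4*y^3 - 15*y^2 - 16*y + 12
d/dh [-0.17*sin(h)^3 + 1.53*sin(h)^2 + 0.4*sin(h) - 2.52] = (-0.51*sin(h)^2 + 3.06*sin(h) + 0.4)*cos(h)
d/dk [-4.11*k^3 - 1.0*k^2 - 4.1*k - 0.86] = -12.33*k^2 - 2.0*k - 4.1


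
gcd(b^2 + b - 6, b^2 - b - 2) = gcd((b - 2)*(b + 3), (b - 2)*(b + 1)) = b - 2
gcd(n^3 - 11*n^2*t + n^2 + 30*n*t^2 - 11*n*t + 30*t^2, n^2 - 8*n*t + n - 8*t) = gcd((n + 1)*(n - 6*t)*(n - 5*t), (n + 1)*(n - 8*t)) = n + 1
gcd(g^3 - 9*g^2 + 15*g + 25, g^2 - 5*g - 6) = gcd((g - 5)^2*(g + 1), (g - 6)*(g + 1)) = g + 1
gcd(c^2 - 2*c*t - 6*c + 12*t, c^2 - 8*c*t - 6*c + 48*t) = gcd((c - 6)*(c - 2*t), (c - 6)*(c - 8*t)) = c - 6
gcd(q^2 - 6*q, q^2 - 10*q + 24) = q - 6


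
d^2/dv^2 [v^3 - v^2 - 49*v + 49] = 6*v - 2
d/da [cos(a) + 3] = -sin(a)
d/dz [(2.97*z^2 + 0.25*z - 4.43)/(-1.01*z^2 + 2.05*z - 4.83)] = (6.341*z^2 - 37.6388*z + 7.874)/(1.0201*z^4 - 4.141*z^3 + 13.9591*z^2 - 19.803*z + 23.3289)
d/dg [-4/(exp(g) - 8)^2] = 8*exp(g)/(exp(g) - 8)^3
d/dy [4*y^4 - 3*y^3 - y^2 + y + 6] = 16*y^3 - 9*y^2 - 2*y + 1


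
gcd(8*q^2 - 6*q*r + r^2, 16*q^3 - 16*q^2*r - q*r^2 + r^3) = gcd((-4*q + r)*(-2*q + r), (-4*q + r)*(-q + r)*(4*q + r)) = 4*q - r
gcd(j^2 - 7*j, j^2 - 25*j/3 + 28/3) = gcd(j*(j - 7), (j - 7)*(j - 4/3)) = j - 7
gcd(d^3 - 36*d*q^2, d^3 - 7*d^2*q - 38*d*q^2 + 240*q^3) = d + 6*q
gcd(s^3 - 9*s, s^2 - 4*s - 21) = s + 3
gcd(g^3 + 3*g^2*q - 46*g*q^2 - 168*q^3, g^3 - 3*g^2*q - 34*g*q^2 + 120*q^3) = g + 6*q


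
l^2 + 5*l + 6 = (l + 2)*(l + 3)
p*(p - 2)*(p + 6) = p^3 + 4*p^2 - 12*p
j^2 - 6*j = j*(j - 6)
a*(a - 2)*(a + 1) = a^3 - a^2 - 2*a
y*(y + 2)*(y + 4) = y^3 + 6*y^2 + 8*y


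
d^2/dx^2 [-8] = 0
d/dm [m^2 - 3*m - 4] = 2*m - 3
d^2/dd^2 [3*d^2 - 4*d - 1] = 6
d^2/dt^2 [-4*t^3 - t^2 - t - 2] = -24*t - 2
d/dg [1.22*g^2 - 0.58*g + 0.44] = 2.44*g - 0.58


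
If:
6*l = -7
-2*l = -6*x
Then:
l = -7/6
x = -7/18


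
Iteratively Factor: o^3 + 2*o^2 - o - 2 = (o - 1)*(o^2 + 3*o + 2) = (o - 1)*(o + 2)*(o + 1)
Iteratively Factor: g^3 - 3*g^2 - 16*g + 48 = (g + 4)*(g^2 - 7*g + 12) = (g - 3)*(g + 4)*(g - 4)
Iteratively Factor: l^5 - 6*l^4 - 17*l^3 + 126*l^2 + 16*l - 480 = (l + 4)*(l^4 - 10*l^3 + 23*l^2 + 34*l - 120) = (l - 4)*(l + 4)*(l^3 - 6*l^2 - l + 30) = (l - 5)*(l - 4)*(l + 4)*(l^2 - l - 6) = (l - 5)*(l - 4)*(l + 2)*(l + 4)*(l - 3)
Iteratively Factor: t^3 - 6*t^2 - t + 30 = (t - 5)*(t^2 - t - 6) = (t - 5)*(t + 2)*(t - 3)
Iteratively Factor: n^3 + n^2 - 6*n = (n + 3)*(n^2 - 2*n) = n*(n + 3)*(n - 2)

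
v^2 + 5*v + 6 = (v + 2)*(v + 3)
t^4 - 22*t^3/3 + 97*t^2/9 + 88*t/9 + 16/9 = (t - 4)^2*(t + 1/3)^2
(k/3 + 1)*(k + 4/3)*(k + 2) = k^3/3 + 19*k^2/9 + 38*k/9 + 8/3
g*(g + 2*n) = g^2 + 2*g*n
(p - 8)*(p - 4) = p^2 - 12*p + 32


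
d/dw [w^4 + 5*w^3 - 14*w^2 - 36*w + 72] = 4*w^3 + 15*w^2 - 28*w - 36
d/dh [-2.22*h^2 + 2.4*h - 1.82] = 2.4 - 4.44*h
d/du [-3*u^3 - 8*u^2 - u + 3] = -9*u^2 - 16*u - 1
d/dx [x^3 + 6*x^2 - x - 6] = 3*x^2 + 12*x - 1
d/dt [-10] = 0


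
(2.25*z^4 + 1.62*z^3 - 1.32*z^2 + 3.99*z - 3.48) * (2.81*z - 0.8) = 6.3225*z^5 + 2.7522*z^4 - 5.0052*z^3 + 12.2679*z^2 - 12.9708*z + 2.784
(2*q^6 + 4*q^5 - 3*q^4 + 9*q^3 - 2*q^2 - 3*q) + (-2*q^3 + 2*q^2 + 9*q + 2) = 2*q^6 + 4*q^5 - 3*q^4 + 7*q^3 + 6*q + 2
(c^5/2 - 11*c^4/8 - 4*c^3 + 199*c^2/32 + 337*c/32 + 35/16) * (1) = c^5/2 - 11*c^4/8 - 4*c^3 + 199*c^2/32 + 337*c/32 + 35/16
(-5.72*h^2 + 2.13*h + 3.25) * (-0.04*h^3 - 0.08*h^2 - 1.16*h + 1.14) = 0.2288*h^5 + 0.3724*h^4 + 6.3348*h^3 - 9.2516*h^2 - 1.3418*h + 3.705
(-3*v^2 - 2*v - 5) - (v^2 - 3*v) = -4*v^2 + v - 5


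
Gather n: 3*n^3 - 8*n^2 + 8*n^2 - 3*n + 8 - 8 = 3*n^3 - 3*n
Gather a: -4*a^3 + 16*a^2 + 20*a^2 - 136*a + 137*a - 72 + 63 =-4*a^3 + 36*a^2 + a - 9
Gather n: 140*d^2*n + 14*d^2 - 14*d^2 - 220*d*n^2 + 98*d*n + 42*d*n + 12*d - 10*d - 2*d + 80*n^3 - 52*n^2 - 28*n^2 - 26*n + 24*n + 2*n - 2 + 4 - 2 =80*n^3 + n^2*(-220*d - 80) + n*(140*d^2 + 140*d)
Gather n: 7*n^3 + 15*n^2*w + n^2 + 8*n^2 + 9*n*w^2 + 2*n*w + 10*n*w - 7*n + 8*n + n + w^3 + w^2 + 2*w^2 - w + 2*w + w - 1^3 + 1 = 7*n^3 + n^2*(15*w + 9) + n*(9*w^2 + 12*w + 2) + w^3 + 3*w^2 + 2*w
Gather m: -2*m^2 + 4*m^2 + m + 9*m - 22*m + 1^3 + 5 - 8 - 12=2*m^2 - 12*m - 14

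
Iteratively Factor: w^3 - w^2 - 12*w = (w + 3)*(w^2 - 4*w) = w*(w + 3)*(w - 4)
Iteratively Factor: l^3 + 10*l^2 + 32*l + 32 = (l + 2)*(l^2 + 8*l + 16) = (l + 2)*(l + 4)*(l + 4)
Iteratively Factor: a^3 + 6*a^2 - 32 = (a + 4)*(a^2 + 2*a - 8) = (a + 4)^2*(a - 2)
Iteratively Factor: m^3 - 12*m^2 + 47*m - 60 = (m - 5)*(m^2 - 7*m + 12) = (m - 5)*(m - 4)*(m - 3)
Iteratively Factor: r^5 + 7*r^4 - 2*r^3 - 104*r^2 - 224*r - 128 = (r - 4)*(r^4 + 11*r^3 + 42*r^2 + 64*r + 32) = (r - 4)*(r + 1)*(r^3 + 10*r^2 + 32*r + 32) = (r - 4)*(r + 1)*(r + 2)*(r^2 + 8*r + 16) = (r - 4)*(r + 1)*(r + 2)*(r + 4)*(r + 4)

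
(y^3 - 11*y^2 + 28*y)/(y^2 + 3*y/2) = 2*(y^2 - 11*y + 28)/(2*y + 3)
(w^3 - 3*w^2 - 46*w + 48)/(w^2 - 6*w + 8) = (w^3 - 3*w^2 - 46*w + 48)/(w^2 - 6*w + 8)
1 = 1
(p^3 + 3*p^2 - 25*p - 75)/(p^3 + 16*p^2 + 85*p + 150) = (p^2 - 2*p - 15)/(p^2 + 11*p + 30)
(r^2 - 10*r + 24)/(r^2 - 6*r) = (r - 4)/r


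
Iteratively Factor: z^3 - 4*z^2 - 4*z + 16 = (z - 2)*(z^2 - 2*z - 8) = (z - 2)*(z + 2)*(z - 4)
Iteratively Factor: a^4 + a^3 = (a + 1)*(a^3) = a*(a + 1)*(a^2) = a^2*(a + 1)*(a)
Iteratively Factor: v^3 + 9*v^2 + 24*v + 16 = (v + 4)*(v^2 + 5*v + 4) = (v + 1)*(v + 4)*(v + 4)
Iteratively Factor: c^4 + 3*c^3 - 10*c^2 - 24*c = (c + 2)*(c^3 + c^2 - 12*c) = (c - 3)*(c + 2)*(c^2 + 4*c) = c*(c - 3)*(c + 2)*(c + 4)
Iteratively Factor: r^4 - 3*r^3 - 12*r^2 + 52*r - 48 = (r - 2)*(r^3 - r^2 - 14*r + 24) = (r - 3)*(r - 2)*(r^2 + 2*r - 8) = (r - 3)*(r - 2)*(r + 4)*(r - 2)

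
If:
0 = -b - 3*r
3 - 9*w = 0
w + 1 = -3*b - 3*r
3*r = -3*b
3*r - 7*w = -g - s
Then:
No Solution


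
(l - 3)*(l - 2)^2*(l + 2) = l^4 - 5*l^3 + 2*l^2 + 20*l - 24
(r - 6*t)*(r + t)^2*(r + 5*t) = r^4 + r^3*t - 31*r^2*t^2 - 61*r*t^3 - 30*t^4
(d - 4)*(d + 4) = d^2 - 16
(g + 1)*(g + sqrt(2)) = g^2 + g + sqrt(2)*g + sqrt(2)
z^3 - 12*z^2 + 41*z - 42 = (z - 7)*(z - 3)*(z - 2)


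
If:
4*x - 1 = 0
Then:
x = 1/4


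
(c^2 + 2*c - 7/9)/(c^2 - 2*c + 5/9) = (3*c + 7)/(3*c - 5)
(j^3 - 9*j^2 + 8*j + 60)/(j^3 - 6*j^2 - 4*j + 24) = (j - 5)/(j - 2)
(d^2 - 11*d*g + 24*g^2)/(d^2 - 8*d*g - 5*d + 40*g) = (d - 3*g)/(d - 5)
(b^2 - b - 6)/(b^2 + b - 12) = (b + 2)/(b + 4)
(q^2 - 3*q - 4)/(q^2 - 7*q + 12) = (q + 1)/(q - 3)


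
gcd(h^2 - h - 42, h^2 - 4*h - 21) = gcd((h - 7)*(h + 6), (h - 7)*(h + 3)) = h - 7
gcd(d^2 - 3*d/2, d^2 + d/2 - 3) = d - 3/2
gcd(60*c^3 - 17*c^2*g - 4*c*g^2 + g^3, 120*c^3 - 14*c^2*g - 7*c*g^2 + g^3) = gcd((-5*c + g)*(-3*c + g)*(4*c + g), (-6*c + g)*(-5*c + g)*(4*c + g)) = 20*c^2 + c*g - g^2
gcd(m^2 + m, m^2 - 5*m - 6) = m + 1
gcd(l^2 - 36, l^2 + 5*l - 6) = l + 6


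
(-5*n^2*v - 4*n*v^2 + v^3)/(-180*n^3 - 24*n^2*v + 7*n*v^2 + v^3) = v*(n + v)/(36*n^2 + 12*n*v + v^2)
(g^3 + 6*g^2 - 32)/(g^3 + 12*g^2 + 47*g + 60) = (g^2 + 2*g - 8)/(g^2 + 8*g + 15)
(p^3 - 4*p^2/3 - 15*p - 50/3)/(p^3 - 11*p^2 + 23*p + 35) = (3*p^2 + 11*p + 10)/(3*(p^2 - 6*p - 7))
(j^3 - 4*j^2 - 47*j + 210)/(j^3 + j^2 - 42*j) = (j - 5)/j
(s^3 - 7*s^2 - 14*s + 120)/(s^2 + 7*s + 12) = (s^2 - 11*s + 30)/(s + 3)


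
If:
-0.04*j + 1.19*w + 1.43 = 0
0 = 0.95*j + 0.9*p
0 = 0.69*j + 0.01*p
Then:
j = 0.00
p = 0.00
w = -1.20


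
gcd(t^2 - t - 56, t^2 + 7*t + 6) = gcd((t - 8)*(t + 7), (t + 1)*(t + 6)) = 1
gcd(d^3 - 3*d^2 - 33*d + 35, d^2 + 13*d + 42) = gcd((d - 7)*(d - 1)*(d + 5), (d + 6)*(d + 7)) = 1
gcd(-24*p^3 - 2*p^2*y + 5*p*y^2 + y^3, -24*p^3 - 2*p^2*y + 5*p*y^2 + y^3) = -24*p^3 - 2*p^2*y + 5*p*y^2 + y^3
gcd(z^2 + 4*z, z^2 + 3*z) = z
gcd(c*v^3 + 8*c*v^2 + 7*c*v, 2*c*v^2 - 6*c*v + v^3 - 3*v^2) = v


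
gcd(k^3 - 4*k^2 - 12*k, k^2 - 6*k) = k^2 - 6*k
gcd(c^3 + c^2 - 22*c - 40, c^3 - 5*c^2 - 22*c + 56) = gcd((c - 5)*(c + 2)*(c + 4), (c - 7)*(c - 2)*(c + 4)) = c + 4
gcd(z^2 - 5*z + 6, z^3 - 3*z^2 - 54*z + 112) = z - 2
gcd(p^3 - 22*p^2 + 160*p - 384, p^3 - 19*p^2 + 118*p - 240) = p^2 - 14*p + 48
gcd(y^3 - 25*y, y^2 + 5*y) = y^2 + 5*y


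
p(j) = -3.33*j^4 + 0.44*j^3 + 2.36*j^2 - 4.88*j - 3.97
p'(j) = -13.32*j^3 + 1.32*j^2 + 4.72*j - 4.88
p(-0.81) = -0.14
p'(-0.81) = -0.76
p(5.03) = -2044.46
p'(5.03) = -1642.89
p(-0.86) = -0.13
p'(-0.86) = 0.51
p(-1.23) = -2.84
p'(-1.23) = 16.10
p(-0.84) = -0.12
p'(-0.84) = -0.02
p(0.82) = -7.65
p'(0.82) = -7.47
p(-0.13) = -3.30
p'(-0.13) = -5.44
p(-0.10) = -3.46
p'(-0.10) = -5.33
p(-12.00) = -69416.77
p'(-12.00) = 23145.52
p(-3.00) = -249.70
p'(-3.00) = 352.48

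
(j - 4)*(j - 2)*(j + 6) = j^3 - 28*j + 48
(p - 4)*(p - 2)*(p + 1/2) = p^3 - 11*p^2/2 + 5*p + 4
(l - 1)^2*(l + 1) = l^3 - l^2 - l + 1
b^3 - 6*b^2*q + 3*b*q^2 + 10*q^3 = (b - 5*q)*(b - 2*q)*(b + q)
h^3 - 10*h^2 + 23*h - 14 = (h - 7)*(h - 2)*(h - 1)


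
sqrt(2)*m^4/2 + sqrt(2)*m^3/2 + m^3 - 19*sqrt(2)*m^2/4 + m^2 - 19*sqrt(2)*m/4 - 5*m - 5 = (m - 2*sqrt(2))*(m + sqrt(2)/2)*(m + 5*sqrt(2)/2)*(sqrt(2)*m/2 + sqrt(2)/2)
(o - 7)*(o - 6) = o^2 - 13*o + 42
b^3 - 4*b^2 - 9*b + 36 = (b - 4)*(b - 3)*(b + 3)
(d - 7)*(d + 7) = d^2 - 49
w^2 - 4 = (w - 2)*(w + 2)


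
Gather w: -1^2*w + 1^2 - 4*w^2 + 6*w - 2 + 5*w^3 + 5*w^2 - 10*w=5*w^3 + w^2 - 5*w - 1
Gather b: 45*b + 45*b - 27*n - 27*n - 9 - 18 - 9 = 90*b - 54*n - 36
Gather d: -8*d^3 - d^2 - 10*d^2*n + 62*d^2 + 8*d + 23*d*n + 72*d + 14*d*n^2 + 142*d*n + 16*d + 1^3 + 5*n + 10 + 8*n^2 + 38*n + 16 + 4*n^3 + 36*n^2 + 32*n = -8*d^3 + d^2*(61 - 10*n) + d*(14*n^2 + 165*n + 96) + 4*n^3 + 44*n^2 + 75*n + 27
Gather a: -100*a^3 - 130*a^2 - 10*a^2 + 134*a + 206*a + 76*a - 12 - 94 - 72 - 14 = -100*a^3 - 140*a^2 + 416*a - 192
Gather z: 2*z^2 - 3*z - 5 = 2*z^2 - 3*z - 5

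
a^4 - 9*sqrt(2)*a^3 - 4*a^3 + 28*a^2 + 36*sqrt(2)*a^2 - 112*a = a*(a - 4)*(a - 7*sqrt(2))*(a - 2*sqrt(2))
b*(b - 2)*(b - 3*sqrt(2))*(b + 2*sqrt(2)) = b^4 - 2*b^3 - sqrt(2)*b^3 - 12*b^2 + 2*sqrt(2)*b^2 + 24*b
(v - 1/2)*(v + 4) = v^2 + 7*v/2 - 2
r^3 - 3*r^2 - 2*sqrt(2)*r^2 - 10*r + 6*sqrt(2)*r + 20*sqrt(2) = (r - 5)*(r + 2)*(r - 2*sqrt(2))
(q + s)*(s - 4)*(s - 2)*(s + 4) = q*s^3 - 2*q*s^2 - 16*q*s + 32*q + s^4 - 2*s^3 - 16*s^2 + 32*s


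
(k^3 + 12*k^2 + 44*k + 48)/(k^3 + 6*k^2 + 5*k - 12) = (k^2 + 8*k + 12)/(k^2 + 2*k - 3)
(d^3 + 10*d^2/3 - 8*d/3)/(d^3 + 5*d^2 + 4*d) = (d - 2/3)/(d + 1)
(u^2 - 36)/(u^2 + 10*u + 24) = (u - 6)/(u + 4)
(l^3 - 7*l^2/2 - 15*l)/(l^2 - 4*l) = (l^2 - 7*l/2 - 15)/(l - 4)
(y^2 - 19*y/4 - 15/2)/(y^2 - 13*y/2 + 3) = (4*y + 5)/(2*(2*y - 1))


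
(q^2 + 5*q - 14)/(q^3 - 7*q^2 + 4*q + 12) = (q + 7)/(q^2 - 5*q - 6)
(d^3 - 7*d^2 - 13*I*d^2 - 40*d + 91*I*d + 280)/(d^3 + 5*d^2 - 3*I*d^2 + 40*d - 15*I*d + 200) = (d^2 - d*(7 + 5*I) + 35*I)/(d^2 + 5*d*(1 + I) + 25*I)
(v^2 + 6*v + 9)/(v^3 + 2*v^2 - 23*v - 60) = (v + 3)/(v^2 - v - 20)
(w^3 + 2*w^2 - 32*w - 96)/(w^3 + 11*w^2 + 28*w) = (w^2 - 2*w - 24)/(w*(w + 7))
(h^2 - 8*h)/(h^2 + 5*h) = (h - 8)/(h + 5)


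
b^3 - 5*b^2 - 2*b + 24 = (b - 4)*(b - 3)*(b + 2)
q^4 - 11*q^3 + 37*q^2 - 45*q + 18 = (q - 6)*(q - 3)*(q - 1)^2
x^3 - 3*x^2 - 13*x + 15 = (x - 5)*(x - 1)*(x + 3)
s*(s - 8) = s^2 - 8*s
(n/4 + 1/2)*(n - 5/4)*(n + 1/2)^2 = n^4/4 + 7*n^3/16 - 3*n^2/8 - 37*n/64 - 5/32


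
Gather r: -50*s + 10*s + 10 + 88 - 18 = 80 - 40*s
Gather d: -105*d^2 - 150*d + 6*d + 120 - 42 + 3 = -105*d^2 - 144*d + 81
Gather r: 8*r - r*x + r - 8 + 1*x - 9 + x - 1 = r*(9 - x) + 2*x - 18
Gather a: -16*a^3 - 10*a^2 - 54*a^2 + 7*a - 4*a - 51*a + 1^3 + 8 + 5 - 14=-16*a^3 - 64*a^2 - 48*a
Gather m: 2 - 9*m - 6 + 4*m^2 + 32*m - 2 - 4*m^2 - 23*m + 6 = 0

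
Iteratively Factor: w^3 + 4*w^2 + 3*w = (w + 3)*(w^2 + w) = (w + 1)*(w + 3)*(w)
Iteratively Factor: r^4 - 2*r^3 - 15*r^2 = (r + 3)*(r^3 - 5*r^2) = (r - 5)*(r + 3)*(r^2) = r*(r - 5)*(r + 3)*(r)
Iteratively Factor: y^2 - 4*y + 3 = (y - 3)*(y - 1)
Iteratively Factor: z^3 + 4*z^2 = (z)*(z^2 + 4*z) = z*(z + 4)*(z)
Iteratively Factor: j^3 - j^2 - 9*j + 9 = (j - 3)*(j^2 + 2*j - 3) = (j - 3)*(j + 3)*(j - 1)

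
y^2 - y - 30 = (y - 6)*(y + 5)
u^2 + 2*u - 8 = (u - 2)*(u + 4)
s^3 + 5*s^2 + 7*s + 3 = (s + 1)^2*(s + 3)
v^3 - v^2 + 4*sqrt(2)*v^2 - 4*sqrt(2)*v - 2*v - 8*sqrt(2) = (v - 2)*(v + 1)*(v + 4*sqrt(2))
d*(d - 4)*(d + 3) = d^3 - d^2 - 12*d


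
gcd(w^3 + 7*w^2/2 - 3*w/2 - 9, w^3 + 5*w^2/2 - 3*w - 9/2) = w^2 + 3*w/2 - 9/2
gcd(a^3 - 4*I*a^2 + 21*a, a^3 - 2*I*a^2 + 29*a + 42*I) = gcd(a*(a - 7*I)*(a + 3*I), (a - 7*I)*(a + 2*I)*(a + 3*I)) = a^2 - 4*I*a + 21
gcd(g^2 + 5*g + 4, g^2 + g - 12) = g + 4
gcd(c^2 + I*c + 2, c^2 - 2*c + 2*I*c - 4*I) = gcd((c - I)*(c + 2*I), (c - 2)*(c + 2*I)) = c + 2*I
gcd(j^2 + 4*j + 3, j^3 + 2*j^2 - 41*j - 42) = j + 1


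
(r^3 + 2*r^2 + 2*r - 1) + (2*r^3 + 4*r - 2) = 3*r^3 + 2*r^2 + 6*r - 3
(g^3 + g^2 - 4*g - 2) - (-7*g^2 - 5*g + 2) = g^3 + 8*g^2 + g - 4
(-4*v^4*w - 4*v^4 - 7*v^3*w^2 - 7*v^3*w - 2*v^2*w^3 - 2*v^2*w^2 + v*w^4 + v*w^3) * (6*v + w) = -24*v^5*w - 24*v^5 - 46*v^4*w^2 - 46*v^4*w - 19*v^3*w^3 - 19*v^3*w^2 + 4*v^2*w^4 + 4*v^2*w^3 + v*w^5 + v*w^4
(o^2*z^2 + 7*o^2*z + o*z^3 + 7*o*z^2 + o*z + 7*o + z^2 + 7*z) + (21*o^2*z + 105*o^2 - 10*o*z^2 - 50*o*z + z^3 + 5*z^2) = o^2*z^2 + 28*o^2*z + 105*o^2 + o*z^3 - 3*o*z^2 - 49*o*z + 7*o + z^3 + 6*z^2 + 7*z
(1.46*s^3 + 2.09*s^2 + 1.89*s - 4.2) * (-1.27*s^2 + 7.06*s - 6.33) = -1.8542*s^5 + 7.6533*s^4 + 3.1133*s^3 + 5.4477*s^2 - 41.6157*s + 26.586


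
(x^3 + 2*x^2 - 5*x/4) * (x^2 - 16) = x^5 + 2*x^4 - 69*x^3/4 - 32*x^2 + 20*x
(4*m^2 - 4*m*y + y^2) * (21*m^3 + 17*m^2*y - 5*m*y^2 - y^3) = 84*m^5 - 16*m^4*y - 67*m^3*y^2 + 33*m^2*y^3 - m*y^4 - y^5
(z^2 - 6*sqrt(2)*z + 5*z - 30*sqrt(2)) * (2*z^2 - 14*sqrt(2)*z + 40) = 2*z^4 - 26*sqrt(2)*z^3 + 10*z^3 - 130*sqrt(2)*z^2 + 208*z^2 - 240*sqrt(2)*z + 1040*z - 1200*sqrt(2)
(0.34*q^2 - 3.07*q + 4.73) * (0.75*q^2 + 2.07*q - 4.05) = 0.255*q^4 - 1.5987*q^3 - 4.1844*q^2 + 22.2246*q - 19.1565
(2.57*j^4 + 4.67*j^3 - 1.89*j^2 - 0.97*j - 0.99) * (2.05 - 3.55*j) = -9.1235*j^5 - 11.31*j^4 + 16.283*j^3 - 0.431*j^2 + 1.526*j - 2.0295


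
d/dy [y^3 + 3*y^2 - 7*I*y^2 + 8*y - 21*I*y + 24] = 3*y^2 + y*(6 - 14*I) + 8 - 21*I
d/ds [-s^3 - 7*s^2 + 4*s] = -3*s^2 - 14*s + 4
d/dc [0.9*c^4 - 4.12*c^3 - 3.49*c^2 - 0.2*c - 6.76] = 3.6*c^3 - 12.36*c^2 - 6.98*c - 0.2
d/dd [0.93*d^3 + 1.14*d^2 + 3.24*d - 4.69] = 2.79*d^2 + 2.28*d + 3.24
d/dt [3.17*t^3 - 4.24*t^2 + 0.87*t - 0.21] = 9.51*t^2 - 8.48*t + 0.87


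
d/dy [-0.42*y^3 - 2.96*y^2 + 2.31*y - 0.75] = -1.26*y^2 - 5.92*y + 2.31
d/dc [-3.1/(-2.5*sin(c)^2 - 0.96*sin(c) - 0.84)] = -(15.5*sin(c) + 2.976)*cos(c)/(2.5*sin(c)^2 + 0.96*sin(c) + 0.84)^2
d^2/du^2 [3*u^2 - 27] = 6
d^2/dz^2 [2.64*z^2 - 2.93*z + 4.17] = 5.28000000000000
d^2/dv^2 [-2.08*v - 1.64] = 0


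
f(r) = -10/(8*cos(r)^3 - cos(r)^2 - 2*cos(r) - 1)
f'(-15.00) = 6.84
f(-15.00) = 2.80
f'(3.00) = -0.55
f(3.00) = 1.29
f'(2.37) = -8.96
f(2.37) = 3.30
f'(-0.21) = 3.11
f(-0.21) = -2.80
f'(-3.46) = -1.44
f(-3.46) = 1.46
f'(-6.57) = 4.95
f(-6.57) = -3.10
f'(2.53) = -4.61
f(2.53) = 2.26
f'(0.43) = -11.94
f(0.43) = -4.23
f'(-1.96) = 30.31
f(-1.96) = 12.16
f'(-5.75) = -26.42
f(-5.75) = -6.08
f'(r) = -10*(24*sin(r)*cos(r)^2 - 2*sin(r)*cos(r) - 2*sin(r))/(8*cos(r)^3 - cos(r)^2 - 2*cos(r) - 1)^2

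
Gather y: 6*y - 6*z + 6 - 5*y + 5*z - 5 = y - z + 1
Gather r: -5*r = -5*r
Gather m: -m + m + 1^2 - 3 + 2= 0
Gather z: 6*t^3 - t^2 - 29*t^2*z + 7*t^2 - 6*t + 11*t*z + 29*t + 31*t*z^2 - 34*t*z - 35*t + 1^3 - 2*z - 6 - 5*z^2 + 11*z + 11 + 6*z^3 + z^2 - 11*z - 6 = 6*t^3 + 6*t^2 - 12*t + 6*z^3 + z^2*(31*t - 4) + z*(-29*t^2 - 23*t - 2)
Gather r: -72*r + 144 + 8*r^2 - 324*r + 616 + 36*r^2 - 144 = 44*r^2 - 396*r + 616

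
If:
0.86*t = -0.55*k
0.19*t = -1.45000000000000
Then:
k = 11.93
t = -7.63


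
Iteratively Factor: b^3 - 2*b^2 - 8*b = (b)*(b^2 - 2*b - 8) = b*(b - 4)*(b + 2)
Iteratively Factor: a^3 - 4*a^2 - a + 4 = (a + 1)*(a^2 - 5*a + 4) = (a - 1)*(a + 1)*(a - 4)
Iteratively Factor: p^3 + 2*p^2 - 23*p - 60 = (p + 4)*(p^2 - 2*p - 15) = (p + 3)*(p + 4)*(p - 5)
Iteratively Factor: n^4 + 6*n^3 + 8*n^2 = (n + 4)*(n^3 + 2*n^2) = n*(n + 4)*(n^2 + 2*n) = n*(n + 2)*(n + 4)*(n)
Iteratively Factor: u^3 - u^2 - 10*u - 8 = (u - 4)*(u^2 + 3*u + 2) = (u - 4)*(u + 2)*(u + 1)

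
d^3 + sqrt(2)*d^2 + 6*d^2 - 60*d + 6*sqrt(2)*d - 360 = (d + 6)*(d - 5*sqrt(2))*(d + 6*sqrt(2))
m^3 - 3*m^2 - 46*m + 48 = (m - 8)*(m - 1)*(m + 6)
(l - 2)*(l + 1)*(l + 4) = l^3 + 3*l^2 - 6*l - 8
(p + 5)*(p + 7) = p^2 + 12*p + 35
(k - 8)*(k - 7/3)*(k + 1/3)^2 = k^4 - 29*k^3/3 + 107*k^2/9 + 305*k/27 + 56/27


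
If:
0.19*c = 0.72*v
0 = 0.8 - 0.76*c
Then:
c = 1.05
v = 0.28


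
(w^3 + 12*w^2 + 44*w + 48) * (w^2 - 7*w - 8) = w^5 + 5*w^4 - 48*w^3 - 356*w^2 - 688*w - 384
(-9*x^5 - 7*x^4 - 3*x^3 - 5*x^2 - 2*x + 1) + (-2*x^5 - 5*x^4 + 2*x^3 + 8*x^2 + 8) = -11*x^5 - 12*x^4 - x^3 + 3*x^2 - 2*x + 9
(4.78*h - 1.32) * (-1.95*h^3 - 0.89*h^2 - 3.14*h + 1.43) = -9.321*h^4 - 1.6802*h^3 - 13.8344*h^2 + 10.9802*h - 1.8876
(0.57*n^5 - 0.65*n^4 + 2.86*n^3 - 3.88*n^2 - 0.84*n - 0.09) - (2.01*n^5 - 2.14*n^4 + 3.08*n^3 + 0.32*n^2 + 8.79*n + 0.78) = -1.44*n^5 + 1.49*n^4 - 0.22*n^3 - 4.2*n^2 - 9.63*n - 0.87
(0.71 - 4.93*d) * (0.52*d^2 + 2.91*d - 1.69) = -2.5636*d^3 - 13.9771*d^2 + 10.3978*d - 1.1999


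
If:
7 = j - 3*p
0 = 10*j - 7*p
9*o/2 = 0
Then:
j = -49/23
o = 0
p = -70/23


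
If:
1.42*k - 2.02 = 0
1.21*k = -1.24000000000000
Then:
No Solution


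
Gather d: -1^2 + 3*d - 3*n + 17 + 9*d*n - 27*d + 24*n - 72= d*(9*n - 24) + 21*n - 56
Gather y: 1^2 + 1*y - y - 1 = 0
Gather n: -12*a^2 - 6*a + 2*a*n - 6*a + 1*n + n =-12*a^2 - 12*a + n*(2*a + 2)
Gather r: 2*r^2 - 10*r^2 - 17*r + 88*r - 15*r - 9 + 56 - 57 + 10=-8*r^2 + 56*r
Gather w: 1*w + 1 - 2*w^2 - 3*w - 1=-2*w^2 - 2*w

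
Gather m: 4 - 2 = 2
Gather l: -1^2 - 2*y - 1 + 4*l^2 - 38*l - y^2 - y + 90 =4*l^2 - 38*l - y^2 - 3*y + 88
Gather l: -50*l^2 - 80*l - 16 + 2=-50*l^2 - 80*l - 14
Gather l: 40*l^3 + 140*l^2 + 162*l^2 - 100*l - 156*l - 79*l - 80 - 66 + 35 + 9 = 40*l^3 + 302*l^2 - 335*l - 102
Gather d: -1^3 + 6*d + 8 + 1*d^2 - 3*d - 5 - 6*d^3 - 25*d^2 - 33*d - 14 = -6*d^3 - 24*d^2 - 30*d - 12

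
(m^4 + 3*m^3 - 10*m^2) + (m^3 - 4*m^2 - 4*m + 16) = m^4 + 4*m^3 - 14*m^2 - 4*m + 16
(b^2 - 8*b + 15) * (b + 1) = b^3 - 7*b^2 + 7*b + 15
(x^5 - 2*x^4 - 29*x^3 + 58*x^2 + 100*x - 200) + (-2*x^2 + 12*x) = x^5 - 2*x^4 - 29*x^3 + 56*x^2 + 112*x - 200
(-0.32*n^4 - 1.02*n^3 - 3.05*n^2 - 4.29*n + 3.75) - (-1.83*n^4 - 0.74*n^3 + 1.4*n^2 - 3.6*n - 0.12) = 1.51*n^4 - 0.28*n^3 - 4.45*n^2 - 0.69*n + 3.87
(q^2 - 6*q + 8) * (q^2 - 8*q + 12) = q^4 - 14*q^3 + 68*q^2 - 136*q + 96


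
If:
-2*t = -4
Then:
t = 2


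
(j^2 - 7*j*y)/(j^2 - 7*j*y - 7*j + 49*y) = j/(j - 7)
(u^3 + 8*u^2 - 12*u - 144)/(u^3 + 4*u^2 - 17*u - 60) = (u^2 + 12*u + 36)/(u^2 + 8*u + 15)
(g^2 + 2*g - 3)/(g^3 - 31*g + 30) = (g + 3)/(g^2 + g - 30)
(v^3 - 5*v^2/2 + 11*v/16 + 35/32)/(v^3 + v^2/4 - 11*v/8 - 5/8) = (v - 7/4)/(v + 1)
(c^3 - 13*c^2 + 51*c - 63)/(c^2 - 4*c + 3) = (c^2 - 10*c + 21)/(c - 1)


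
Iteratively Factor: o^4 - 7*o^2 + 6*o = (o + 3)*(o^3 - 3*o^2 + 2*o) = o*(o + 3)*(o^2 - 3*o + 2) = o*(o - 2)*(o + 3)*(o - 1)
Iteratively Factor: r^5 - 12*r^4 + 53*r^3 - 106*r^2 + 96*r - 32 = (r - 4)*(r^4 - 8*r^3 + 21*r^2 - 22*r + 8) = (r - 4)^2*(r^3 - 4*r^2 + 5*r - 2) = (r - 4)^2*(r - 1)*(r^2 - 3*r + 2) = (r - 4)^2*(r - 1)^2*(r - 2)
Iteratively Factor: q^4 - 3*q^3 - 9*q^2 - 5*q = (q - 5)*(q^3 + 2*q^2 + q) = (q - 5)*(q + 1)*(q^2 + q) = (q - 5)*(q + 1)^2*(q)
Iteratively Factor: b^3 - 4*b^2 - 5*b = (b - 5)*(b^2 + b) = b*(b - 5)*(b + 1)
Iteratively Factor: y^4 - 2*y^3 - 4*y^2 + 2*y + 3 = (y - 3)*(y^3 + y^2 - y - 1) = (y - 3)*(y - 1)*(y^2 + 2*y + 1) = (y - 3)*(y - 1)*(y + 1)*(y + 1)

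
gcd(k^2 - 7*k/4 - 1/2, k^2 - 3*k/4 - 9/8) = 1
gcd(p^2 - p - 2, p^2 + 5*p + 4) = p + 1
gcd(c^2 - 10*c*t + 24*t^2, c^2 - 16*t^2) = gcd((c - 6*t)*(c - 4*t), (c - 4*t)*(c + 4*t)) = -c + 4*t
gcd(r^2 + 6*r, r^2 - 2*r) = r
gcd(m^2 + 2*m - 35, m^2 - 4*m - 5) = m - 5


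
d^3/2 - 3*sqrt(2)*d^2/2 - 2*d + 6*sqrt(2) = (d/2 + 1)*(d - 2)*(d - 3*sqrt(2))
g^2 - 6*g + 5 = (g - 5)*(g - 1)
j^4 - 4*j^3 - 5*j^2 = j^2*(j - 5)*(j + 1)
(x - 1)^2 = x^2 - 2*x + 1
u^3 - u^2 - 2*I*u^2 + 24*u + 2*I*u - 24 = (u - 1)*(u - 6*I)*(u + 4*I)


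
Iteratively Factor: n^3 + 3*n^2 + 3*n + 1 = (n + 1)*(n^2 + 2*n + 1) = (n + 1)^2*(n + 1)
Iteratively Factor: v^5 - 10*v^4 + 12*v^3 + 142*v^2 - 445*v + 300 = (v - 1)*(v^4 - 9*v^3 + 3*v^2 + 145*v - 300) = (v - 3)*(v - 1)*(v^3 - 6*v^2 - 15*v + 100) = (v - 3)*(v - 1)*(v + 4)*(v^2 - 10*v + 25) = (v - 5)*(v - 3)*(v - 1)*(v + 4)*(v - 5)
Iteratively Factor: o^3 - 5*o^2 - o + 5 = (o - 1)*(o^2 - 4*o - 5) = (o - 5)*(o - 1)*(o + 1)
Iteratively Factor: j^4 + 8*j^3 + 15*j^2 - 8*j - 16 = (j - 1)*(j^3 + 9*j^2 + 24*j + 16) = (j - 1)*(j + 1)*(j^2 + 8*j + 16) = (j - 1)*(j + 1)*(j + 4)*(j + 4)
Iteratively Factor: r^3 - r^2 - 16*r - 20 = (r + 2)*(r^2 - 3*r - 10) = (r - 5)*(r + 2)*(r + 2)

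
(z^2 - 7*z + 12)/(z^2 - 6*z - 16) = (-z^2 + 7*z - 12)/(-z^2 + 6*z + 16)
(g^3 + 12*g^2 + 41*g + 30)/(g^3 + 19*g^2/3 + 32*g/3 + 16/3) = 3*(g^2 + 11*g + 30)/(3*g^2 + 16*g + 16)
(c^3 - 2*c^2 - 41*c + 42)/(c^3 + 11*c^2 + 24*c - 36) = (c - 7)/(c + 6)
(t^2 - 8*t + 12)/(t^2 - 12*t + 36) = (t - 2)/(t - 6)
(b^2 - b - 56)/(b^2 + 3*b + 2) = (b^2 - b - 56)/(b^2 + 3*b + 2)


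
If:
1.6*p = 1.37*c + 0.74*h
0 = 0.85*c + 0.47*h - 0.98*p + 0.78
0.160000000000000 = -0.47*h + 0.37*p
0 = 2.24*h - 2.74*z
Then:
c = -26.93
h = -29.08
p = -36.51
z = -23.78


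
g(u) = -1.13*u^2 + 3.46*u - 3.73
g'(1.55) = -0.04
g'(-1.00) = 5.72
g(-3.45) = -29.12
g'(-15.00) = 37.36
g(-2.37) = -18.28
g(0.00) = -3.73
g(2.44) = -2.02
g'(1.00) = 1.20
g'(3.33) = -4.07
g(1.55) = -1.08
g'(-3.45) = 11.26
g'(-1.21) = 6.19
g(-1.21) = -9.57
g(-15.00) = -309.88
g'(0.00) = 3.46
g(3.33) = -4.74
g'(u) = 3.46 - 2.26*u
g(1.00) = -1.40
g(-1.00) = -8.32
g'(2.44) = -2.05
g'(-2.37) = 8.82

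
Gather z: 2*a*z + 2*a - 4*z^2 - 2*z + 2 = 2*a - 4*z^2 + z*(2*a - 2) + 2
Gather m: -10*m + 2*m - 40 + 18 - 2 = -8*m - 24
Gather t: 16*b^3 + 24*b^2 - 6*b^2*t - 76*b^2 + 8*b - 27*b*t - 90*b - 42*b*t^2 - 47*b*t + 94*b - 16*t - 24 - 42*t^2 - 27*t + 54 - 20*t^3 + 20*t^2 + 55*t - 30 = 16*b^3 - 52*b^2 + 12*b - 20*t^3 + t^2*(-42*b - 22) + t*(-6*b^2 - 74*b + 12)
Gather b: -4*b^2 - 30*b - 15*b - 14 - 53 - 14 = -4*b^2 - 45*b - 81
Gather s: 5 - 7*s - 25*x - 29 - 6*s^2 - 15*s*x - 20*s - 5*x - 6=-6*s^2 + s*(-15*x - 27) - 30*x - 30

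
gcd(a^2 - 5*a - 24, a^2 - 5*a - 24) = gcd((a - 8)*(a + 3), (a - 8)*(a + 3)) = a^2 - 5*a - 24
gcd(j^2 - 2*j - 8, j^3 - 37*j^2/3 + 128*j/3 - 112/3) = j - 4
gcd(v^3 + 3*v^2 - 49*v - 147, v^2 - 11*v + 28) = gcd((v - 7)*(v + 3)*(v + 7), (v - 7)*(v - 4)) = v - 7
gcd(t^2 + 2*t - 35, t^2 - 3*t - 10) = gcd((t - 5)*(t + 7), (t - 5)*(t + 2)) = t - 5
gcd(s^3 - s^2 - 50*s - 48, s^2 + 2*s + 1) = s + 1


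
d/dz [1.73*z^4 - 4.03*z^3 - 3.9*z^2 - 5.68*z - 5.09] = 6.92*z^3 - 12.09*z^2 - 7.8*z - 5.68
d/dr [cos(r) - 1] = -sin(r)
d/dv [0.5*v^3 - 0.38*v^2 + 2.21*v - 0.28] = 1.5*v^2 - 0.76*v + 2.21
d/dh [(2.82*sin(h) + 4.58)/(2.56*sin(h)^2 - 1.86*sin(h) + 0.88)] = (-7.2192*sin(h)^2 - 23.4496*sin(h) + 11.0004)*cos(h)/(6.5536*sin(h)^4 - 9.5232*sin(h)^3 + 7.9652*sin(h)^2 - 3.2736*sin(h) + 0.7744)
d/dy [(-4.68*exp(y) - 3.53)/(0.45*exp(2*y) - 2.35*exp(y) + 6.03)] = (2.106*exp(2*y) + 3.177*exp(y) - 36.5159)*exp(y)/(0.2025*exp(4*y) - 2.115*exp(3*y) + 10.9495*exp(2*y) - 28.341*exp(y) + 36.3609)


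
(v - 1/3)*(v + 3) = v^2 + 8*v/3 - 1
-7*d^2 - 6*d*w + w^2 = (-7*d + w)*(d + w)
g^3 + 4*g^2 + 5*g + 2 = (g + 1)^2*(g + 2)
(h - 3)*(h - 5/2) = h^2 - 11*h/2 + 15/2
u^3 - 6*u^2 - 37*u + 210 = (u - 7)*(u - 5)*(u + 6)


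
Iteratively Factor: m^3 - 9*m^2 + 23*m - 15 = (m - 1)*(m^2 - 8*m + 15) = (m - 3)*(m - 1)*(m - 5)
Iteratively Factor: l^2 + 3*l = (l + 3)*(l)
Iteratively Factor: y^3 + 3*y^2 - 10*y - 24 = (y + 2)*(y^2 + y - 12) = (y - 3)*(y + 2)*(y + 4)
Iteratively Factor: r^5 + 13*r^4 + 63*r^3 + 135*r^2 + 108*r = (r + 3)*(r^4 + 10*r^3 + 33*r^2 + 36*r) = (r + 3)^2*(r^3 + 7*r^2 + 12*r) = r*(r + 3)^2*(r^2 + 7*r + 12) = r*(r + 3)^2*(r + 4)*(r + 3)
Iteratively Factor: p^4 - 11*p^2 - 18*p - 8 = (p + 1)*(p^3 - p^2 - 10*p - 8) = (p + 1)*(p + 2)*(p^2 - 3*p - 4) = (p - 4)*(p + 1)*(p + 2)*(p + 1)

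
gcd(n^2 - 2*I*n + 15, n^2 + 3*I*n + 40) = n - 5*I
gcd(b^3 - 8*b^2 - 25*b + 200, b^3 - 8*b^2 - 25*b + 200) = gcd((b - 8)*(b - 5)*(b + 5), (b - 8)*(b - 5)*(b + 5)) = b^3 - 8*b^2 - 25*b + 200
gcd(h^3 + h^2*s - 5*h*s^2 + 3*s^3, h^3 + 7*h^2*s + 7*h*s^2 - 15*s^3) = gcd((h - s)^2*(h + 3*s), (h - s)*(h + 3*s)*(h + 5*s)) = -h^2 - 2*h*s + 3*s^2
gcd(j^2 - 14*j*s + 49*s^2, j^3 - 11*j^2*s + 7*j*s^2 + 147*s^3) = j^2 - 14*j*s + 49*s^2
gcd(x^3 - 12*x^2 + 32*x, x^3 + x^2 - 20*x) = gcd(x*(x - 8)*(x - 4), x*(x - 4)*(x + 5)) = x^2 - 4*x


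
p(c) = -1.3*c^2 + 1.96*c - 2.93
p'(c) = 1.96 - 2.6*c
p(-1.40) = -8.22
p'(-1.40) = 5.60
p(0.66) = -2.20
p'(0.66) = 0.24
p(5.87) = -36.22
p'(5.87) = -13.30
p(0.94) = -2.24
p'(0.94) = -0.48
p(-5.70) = -56.34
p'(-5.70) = 16.78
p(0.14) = -2.68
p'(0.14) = 1.60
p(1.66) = -3.26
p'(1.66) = -2.36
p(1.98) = -4.15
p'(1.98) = -3.19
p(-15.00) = -324.83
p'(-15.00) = 40.96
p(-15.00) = -324.83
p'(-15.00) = 40.96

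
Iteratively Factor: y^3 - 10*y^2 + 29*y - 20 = (y - 4)*(y^2 - 6*y + 5) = (y - 5)*(y - 4)*(y - 1)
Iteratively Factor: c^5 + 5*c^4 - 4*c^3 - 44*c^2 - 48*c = (c)*(c^4 + 5*c^3 - 4*c^2 - 44*c - 48) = c*(c - 3)*(c^3 + 8*c^2 + 20*c + 16) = c*(c - 3)*(c + 4)*(c^2 + 4*c + 4) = c*(c - 3)*(c + 2)*(c + 4)*(c + 2)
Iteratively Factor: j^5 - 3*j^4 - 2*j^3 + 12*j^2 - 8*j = (j)*(j^4 - 3*j^3 - 2*j^2 + 12*j - 8) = j*(j - 1)*(j^3 - 2*j^2 - 4*j + 8) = j*(j - 1)*(j + 2)*(j^2 - 4*j + 4) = j*(j - 2)*(j - 1)*(j + 2)*(j - 2)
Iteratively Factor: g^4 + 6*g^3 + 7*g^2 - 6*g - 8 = (g + 4)*(g^3 + 2*g^2 - g - 2) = (g - 1)*(g + 4)*(g^2 + 3*g + 2) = (g - 1)*(g + 2)*(g + 4)*(g + 1)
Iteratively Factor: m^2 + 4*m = (m)*(m + 4)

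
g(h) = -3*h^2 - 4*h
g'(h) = -6*h - 4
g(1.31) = -10.39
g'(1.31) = -11.86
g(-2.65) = -10.47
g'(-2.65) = 11.90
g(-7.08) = -122.06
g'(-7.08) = 38.48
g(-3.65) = -25.37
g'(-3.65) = 17.90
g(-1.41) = -0.32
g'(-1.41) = 4.46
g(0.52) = -2.89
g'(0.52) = -7.12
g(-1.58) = -1.17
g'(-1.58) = 5.48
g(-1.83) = -2.73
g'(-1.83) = 6.98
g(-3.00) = -15.00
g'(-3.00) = 14.00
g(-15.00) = -615.00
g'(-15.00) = 86.00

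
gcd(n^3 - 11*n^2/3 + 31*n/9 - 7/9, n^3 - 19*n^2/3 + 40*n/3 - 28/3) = n - 7/3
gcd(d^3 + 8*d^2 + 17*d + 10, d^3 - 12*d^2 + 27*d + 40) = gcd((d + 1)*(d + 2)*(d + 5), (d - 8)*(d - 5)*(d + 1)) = d + 1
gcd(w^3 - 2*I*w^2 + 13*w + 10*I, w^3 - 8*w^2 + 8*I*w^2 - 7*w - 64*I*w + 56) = w + I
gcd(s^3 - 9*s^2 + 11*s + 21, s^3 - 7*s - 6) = s^2 - 2*s - 3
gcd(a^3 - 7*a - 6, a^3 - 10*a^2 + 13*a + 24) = a^2 - 2*a - 3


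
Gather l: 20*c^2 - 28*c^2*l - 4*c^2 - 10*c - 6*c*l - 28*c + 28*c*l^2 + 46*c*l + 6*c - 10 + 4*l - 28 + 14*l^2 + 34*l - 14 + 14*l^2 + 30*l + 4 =16*c^2 - 32*c + l^2*(28*c + 28) + l*(-28*c^2 + 40*c + 68) - 48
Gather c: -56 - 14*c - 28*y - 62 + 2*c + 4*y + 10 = -12*c - 24*y - 108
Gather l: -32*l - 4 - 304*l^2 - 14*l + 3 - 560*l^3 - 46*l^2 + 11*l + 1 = -560*l^3 - 350*l^2 - 35*l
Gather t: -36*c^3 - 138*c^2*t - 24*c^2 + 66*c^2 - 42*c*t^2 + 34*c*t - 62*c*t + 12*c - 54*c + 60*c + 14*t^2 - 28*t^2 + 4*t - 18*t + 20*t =-36*c^3 + 42*c^2 + 18*c + t^2*(-42*c - 14) + t*(-138*c^2 - 28*c + 6)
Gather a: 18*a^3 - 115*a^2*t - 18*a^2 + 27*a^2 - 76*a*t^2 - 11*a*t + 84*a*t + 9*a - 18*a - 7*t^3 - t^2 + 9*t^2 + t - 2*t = 18*a^3 + a^2*(9 - 115*t) + a*(-76*t^2 + 73*t - 9) - 7*t^3 + 8*t^2 - t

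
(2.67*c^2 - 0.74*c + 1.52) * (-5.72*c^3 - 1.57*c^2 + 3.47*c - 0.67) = -15.2724*c^5 + 0.0408999999999997*c^4 + 1.7323*c^3 - 6.7431*c^2 + 5.7702*c - 1.0184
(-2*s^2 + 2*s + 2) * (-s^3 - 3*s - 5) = 2*s^5 - 2*s^4 + 4*s^3 + 4*s^2 - 16*s - 10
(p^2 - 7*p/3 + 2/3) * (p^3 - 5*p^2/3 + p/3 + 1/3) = p^5 - 4*p^4 + 44*p^3/9 - 14*p^2/9 - 5*p/9 + 2/9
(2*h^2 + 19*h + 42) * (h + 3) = 2*h^3 + 25*h^2 + 99*h + 126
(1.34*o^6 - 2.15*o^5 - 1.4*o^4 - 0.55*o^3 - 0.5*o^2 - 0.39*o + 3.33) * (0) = 0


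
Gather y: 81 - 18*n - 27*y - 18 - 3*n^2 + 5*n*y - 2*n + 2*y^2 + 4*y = -3*n^2 - 20*n + 2*y^2 + y*(5*n - 23) + 63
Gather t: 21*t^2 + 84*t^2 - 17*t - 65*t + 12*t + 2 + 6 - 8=105*t^2 - 70*t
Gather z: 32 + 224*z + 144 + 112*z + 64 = 336*z + 240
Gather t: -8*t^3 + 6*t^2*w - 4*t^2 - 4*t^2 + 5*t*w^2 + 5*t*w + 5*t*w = -8*t^3 + t^2*(6*w - 8) + t*(5*w^2 + 10*w)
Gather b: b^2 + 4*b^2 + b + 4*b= 5*b^2 + 5*b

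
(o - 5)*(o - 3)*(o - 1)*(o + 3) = o^4 - 6*o^3 - 4*o^2 + 54*o - 45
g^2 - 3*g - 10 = (g - 5)*(g + 2)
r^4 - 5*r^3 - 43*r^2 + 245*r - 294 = (r - 7)*(r - 3)*(r - 2)*(r + 7)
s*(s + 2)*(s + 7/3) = s^3 + 13*s^2/3 + 14*s/3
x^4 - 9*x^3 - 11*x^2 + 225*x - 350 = (x - 7)*(x - 5)*(x - 2)*(x + 5)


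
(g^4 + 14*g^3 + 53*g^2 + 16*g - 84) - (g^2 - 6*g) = g^4 + 14*g^3 + 52*g^2 + 22*g - 84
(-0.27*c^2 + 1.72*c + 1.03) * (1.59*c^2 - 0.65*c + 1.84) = -0.4293*c^4 + 2.9103*c^3 + 0.0229*c^2 + 2.4953*c + 1.8952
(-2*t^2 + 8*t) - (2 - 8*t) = -2*t^2 + 16*t - 2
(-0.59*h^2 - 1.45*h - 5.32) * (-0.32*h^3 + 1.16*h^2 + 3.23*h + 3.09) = 0.1888*h^5 - 0.2204*h^4 - 1.8853*h^3 - 12.6778*h^2 - 21.6641*h - 16.4388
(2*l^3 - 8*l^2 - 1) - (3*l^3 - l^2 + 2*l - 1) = -l^3 - 7*l^2 - 2*l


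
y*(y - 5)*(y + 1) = y^3 - 4*y^2 - 5*y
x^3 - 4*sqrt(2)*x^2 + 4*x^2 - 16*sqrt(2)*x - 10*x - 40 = (x + 4)*(x - 5*sqrt(2))*(x + sqrt(2))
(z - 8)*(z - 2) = z^2 - 10*z + 16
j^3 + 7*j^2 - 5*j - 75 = (j - 3)*(j + 5)^2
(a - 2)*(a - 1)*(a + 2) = a^3 - a^2 - 4*a + 4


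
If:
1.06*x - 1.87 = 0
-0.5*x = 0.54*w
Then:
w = -1.63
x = 1.76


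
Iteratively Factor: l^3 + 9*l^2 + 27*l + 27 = (l + 3)*(l^2 + 6*l + 9) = (l + 3)^2*(l + 3)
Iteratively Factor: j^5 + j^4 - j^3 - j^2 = (j)*(j^4 + j^3 - j^2 - j) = j*(j - 1)*(j^3 + 2*j^2 + j) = j*(j - 1)*(j + 1)*(j^2 + j) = j^2*(j - 1)*(j + 1)*(j + 1)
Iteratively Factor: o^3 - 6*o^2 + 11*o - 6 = (o - 2)*(o^2 - 4*o + 3) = (o - 2)*(o - 1)*(o - 3)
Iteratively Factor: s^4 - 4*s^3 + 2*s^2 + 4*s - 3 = (s + 1)*(s^3 - 5*s^2 + 7*s - 3) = (s - 1)*(s + 1)*(s^2 - 4*s + 3) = (s - 3)*(s - 1)*(s + 1)*(s - 1)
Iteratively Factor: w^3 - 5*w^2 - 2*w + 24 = (w - 4)*(w^2 - w - 6) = (w - 4)*(w + 2)*(w - 3)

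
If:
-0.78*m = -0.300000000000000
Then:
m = 0.38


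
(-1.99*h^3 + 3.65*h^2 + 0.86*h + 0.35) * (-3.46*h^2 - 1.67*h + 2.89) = 6.8854*h^5 - 9.3057*h^4 - 14.8222*h^3 + 7.9013*h^2 + 1.9009*h + 1.0115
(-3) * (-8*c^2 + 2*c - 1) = 24*c^2 - 6*c + 3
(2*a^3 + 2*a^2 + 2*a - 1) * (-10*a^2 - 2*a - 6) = -20*a^5 - 24*a^4 - 36*a^3 - 6*a^2 - 10*a + 6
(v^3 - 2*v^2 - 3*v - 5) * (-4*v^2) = -4*v^5 + 8*v^4 + 12*v^3 + 20*v^2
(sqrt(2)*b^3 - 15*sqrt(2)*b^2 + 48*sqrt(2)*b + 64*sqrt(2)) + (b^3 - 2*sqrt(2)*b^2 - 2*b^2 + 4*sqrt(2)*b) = b^3 + sqrt(2)*b^3 - 17*sqrt(2)*b^2 - 2*b^2 + 52*sqrt(2)*b + 64*sqrt(2)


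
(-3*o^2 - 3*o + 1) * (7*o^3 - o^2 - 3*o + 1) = -21*o^5 - 18*o^4 + 19*o^3 + 5*o^2 - 6*o + 1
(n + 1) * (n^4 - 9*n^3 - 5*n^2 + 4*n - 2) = n^5 - 8*n^4 - 14*n^3 - n^2 + 2*n - 2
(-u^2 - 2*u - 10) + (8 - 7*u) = -u^2 - 9*u - 2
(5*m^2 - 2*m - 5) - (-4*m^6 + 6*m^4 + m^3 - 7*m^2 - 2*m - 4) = 4*m^6 - 6*m^4 - m^3 + 12*m^2 - 1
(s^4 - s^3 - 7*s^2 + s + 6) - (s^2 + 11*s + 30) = s^4 - s^3 - 8*s^2 - 10*s - 24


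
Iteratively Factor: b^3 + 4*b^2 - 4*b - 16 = (b + 2)*(b^2 + 2*b - 8) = (b + 2)*(b + 4)*(b - 2)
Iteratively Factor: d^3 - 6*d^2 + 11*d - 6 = (d - 1)*(d^2 - 5*d + 6) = (d - 3)*(d - 1)*(d - 2)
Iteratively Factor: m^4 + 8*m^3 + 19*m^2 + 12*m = (m + 3)*(m^3 + 5*m^2 + 4*m) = m*(m + 3)*(m^2 + 5*m + 4) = m*(m + 1)*(m + 3)*(m + 4)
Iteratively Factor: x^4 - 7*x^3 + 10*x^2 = (x)*(x^3 - 7*x^2 + 10*x) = x^2*(x^2 - 7*x + 10) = x^2*(x - 2)*(x - 5)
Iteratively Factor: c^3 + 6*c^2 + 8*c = (c + 2)*(c^2 + 4*c) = (c + 2)*(c + 4)*(c)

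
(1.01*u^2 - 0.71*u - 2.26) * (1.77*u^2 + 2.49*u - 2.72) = 1.7877*u^4 + 1.2582*u^3 - 8.5153*u^2 - 3.6962*u + 6.1472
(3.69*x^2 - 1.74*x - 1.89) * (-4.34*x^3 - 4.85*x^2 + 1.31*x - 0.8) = -16.0146*x^5 - 10.3449*x^4 + 21.4755*x^3 + 3.9351*x^2 - 1.0839*x + 1.512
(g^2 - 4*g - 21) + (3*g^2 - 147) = 4*g^2 - 4*g - 168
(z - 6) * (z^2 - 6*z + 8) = z^3 - 12*z^2 + 44*z - 48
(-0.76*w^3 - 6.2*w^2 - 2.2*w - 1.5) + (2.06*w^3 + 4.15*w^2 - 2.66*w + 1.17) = 1.3*w^3 - 2.05*w^2 - 4.86*w - 0.33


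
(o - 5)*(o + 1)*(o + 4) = o^3 - 21*o - 20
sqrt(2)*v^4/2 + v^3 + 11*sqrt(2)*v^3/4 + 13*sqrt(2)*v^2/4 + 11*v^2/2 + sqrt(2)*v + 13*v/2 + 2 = (v + 1/2)*(v + 1)*(v + 4)*(sqrt(2)*v/2 + 1)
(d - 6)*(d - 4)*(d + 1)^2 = d^4 - 8*d^3 + 5*d^2 + 38*d + 24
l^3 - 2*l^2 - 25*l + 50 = (l - 5)*(l - 2)*(l + 5)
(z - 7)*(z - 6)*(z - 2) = z^3 - 15*z^2 + 68*z - 84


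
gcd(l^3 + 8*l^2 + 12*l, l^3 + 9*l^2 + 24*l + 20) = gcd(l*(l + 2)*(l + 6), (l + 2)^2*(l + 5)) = l + 2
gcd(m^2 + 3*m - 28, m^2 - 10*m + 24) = m - 4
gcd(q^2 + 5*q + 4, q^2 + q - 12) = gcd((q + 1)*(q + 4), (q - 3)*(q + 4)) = q + 4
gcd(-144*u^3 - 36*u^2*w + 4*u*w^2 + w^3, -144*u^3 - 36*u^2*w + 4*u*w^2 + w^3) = 144*u^3 + 36*u^2*w - 4*u*w^2 - w^3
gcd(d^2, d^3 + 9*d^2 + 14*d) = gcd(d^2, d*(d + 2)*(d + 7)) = d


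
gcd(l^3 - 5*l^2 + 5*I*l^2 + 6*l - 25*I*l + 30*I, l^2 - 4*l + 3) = l - 3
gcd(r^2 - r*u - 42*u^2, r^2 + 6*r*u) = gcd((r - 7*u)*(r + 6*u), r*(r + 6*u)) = r + 6*u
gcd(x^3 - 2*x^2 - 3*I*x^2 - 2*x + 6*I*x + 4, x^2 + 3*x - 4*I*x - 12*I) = 1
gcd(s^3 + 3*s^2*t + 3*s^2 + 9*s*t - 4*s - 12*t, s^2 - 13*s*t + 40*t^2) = 1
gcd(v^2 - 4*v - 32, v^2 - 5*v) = 1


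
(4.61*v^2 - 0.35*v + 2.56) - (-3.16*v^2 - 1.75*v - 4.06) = 7.77*v^2 + 1.4*v + 6.62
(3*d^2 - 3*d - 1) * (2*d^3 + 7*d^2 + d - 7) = 6*d^5 + 15*d^4 - 20*d^3 - 31*d^2 + 20*d + 7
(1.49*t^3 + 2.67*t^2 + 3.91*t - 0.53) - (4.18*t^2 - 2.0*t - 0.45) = 1.49*t^3 - 1.51*t^2 + 5.91*t - 0.08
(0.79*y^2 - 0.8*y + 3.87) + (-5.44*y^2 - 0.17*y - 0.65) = -4.65*y^2 - 0.97*y + 3.22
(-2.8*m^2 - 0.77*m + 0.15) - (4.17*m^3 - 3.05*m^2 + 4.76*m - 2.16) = -4.17*m^3 + 0.25*m^2 - 5.53*m + 2.31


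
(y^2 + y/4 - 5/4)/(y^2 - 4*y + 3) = (y + 5/4)/(y - 3)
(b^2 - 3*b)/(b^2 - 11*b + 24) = b/(b - 8)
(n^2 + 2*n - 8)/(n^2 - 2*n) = (n + 4)/n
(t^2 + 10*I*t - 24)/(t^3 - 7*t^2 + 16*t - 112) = (t + 6*I)/(t^2 - t*(7 + 4*I) + 28*I)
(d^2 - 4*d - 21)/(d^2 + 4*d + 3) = (d - 7)/(d + 1)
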